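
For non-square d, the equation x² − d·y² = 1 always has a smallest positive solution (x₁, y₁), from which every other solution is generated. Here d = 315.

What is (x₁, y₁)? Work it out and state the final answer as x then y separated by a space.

71 4

√315 = [17; 1,2,1,34, …], period ℓ=4 (even) → k=3
k=0  a_k=17  p_k/q_k = 17/1
k=1  a_k=1  p_k/q_k = 18/1
k=2  a_k=2  p_k/q_k = 53/3
k=3  a_k=1  p_k/q_k = 71/4
→ (71, 4).  Check: 71²=5041, 315·4²=5040, difference 1.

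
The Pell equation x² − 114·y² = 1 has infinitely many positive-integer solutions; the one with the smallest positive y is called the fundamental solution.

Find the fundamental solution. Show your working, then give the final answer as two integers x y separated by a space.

d=114: √d = [10; 1,2,10,2,1,20] (ℓ=6, even), read p_5/q_5
k=0  a_k=10  p_k/q_k = 10/1
…
k=4  a_k=2  p_k/q_k = 694/65
k=5  a_k=1  p_k/q_k = 1025/96
(x₁, y₁) = (1025, 96);  1025² − 114·96² = 1 ✓

1025 96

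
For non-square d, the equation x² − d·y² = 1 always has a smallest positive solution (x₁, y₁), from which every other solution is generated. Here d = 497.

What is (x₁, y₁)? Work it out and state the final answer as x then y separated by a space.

1201887 53912

√497 → a₀=22, period (3,2,2,5,6,5,2,2,3,44); ℓ=10 even so k=9
step 0: (22, 1)  from 22·(1,0) + (0,1)
step 1: (67, 3)  from 3·(22,1) + (1,0)
…
step 3: (379, 17)  from 2·(156,7) + (67,3)
step 4: (2051, 92)  from 5·(379,17) + (156,7)
…
step 6: (65476, 2937)  from 5·(12685,569) + (2051,92)
step 7: (143637, 6443)  from 2·(65476,2937) + (12685,569)
step 8: (352750, 15823)  from 2·(143637,6443) + (65476,2937)
step 9: (1201887, 53912)  from 3·(352750,15823) + (143637,6443)
(x₁, y₁) = (1201887, 53912);  1201887² − 497·53912² = 1 ✓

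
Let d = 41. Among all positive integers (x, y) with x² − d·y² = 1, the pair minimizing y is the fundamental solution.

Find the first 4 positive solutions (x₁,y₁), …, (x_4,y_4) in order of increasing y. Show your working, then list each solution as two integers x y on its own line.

[6; 2,2,12] for √41; ℓ=3 ⇒ convergent index 5
step 0: (6, 1)  from 6·(1,0) + (0,1)
step 1: (13, 2)  from 2·(6,1) + (1,0)
step 2: (32, 5)  from 2·(13,2) + (6,1)
step 3: (397, 62)  from 12·(32,5) + (13,2)
step 4: (826, 129)  from 2·(397,62) + (32,5)
step 5: (2049, 320)  from 2·(826,129) + (397,62)
fundamental: x₁=2049, y₁=320  (since 4198401 − 41·102400 = 1)
(2049+320√41)^2 = 8396801 + 1311360√41
(2049+320√41)^3 = 34410088449 + 5373952960√41
(2049+320√41)^4 = 141012534067201 + 22022457918720√41

2049 320
8396801 1311360
34410088449 5373952960
141012534067201 22022457918720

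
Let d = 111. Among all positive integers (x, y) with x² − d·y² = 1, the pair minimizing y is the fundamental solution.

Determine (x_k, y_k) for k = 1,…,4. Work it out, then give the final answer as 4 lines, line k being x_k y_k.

d=111: √d = [10; 1,1,6,1,1,20] (ℓ=6, even), read p_5/q_5
step 0: (10, 1)  from 10·(1,0) + (0,1)
…
step 2: (21, 2)  from 1·(11,1) + (10,1)
…
step 4: (158, 15)  from 1·(137,13) + (21,2)
step 5: (295, 28)  from 1·(158,15) + (137,13)
fundamental: x₁=295, y₁=28  (since 87025 − 111·784 = 1)
k=2:  x_2 = 295·295+111·28·28 = 174049,  y_2 = 295·28+28·295 = 16520
k=3:  x_3 = 295·174049+111·28·16520 = 102688615,  y_3 = 295·16520+28·174049 = 9746772
k=4:  x_4 = 295·102688615+111·28·9746772 = 60586108801,  y_4 = 295·9746772+28·102688615 = 5750578960

295 28
174049 16520
102688615 9746772
60586108801 5750578960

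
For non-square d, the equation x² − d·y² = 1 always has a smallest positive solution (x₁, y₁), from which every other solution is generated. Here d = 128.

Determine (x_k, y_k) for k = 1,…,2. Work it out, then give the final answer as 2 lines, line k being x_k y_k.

√128 = [11; 3,5,3,22, …], period ℓ=4 (even) → k=3
step 0: (11, 1)  from 11·(1,0) + (0,1)
…
step 2: (181, 16)  from 5·(34,3) + (11,1)
step 3: (577, 51)  from 3·(181,16) + (34,3)
fundamental: x₁=577, y₁=51  (since 332929 − 128·2601 = 1)
(577+51√128)^2 = 665857 + 58854√128

577 51
665857 58854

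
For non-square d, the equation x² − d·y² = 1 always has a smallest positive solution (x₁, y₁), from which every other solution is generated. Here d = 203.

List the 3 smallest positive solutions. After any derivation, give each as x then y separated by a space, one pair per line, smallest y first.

√203 = [14; 4,28, …], period ℓ=2 (even) → k=1
k=0  a_k=14  p_k/q_k = 14/1
k=1  a_k=4  p_k/q_k = 57/4
(x₁, y₁) = (57, 4);  57² − 203·4² = 1 ✓
n=2: (57,4)∘(57,4) = (57·57+203·4·4, 57·4+4·57) = (6497,456)
n=3: (6497,456)∘(57,4) = (57·6497+203·4·456, 57·456+4·6497) = (740601,51980)

57 4
6497 456
740601 51980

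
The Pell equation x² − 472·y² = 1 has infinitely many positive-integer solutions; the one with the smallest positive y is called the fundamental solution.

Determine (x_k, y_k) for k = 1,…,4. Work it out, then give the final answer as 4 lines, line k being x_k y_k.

[21; 1,2,1,1,1,…,2,1,42] for √472; ℓ=14 ⇒ convergent index 13
i=0: a=21 ⇒ p=21, q=1
i=1: a=1 ⇒ p=22, q=1
i=2: a=2 ⇒ p=65, q=3
i=3: a=1 ⇒ p=87, q=4
…
i=6: a=4 ⇒ p=1108, q=51
i=7: a=5 ⇒ p=5779, q=266
…
i=9: a=1 ⇒ p=30003, q=1381
i=10: a=1 ⇒ p=54227, q=2496
i=11: a=1 ⇒ p=84230, q=3877
i=12: a=2 ⇒ p=222687, q=10250
i=13: a=1 ⇒ p=306917, q=14127
→ (306917, 14127).  Check: 306917²=94198044889, 472·14127²=94198044888, difference 1.
k=2:  x_2 = 306917·306917+472·14127·14127 = 188396089777,  y_2 = 306917·14127+14127·306917 = 8671632918
k=3:  x_3 = 306917·188396089777+472·14127·8671632918 = 115643925371868101,  y_3 = 306917·8671632918+14127·188396089777 = 5322943120573485
k=4:  x_4 = 306917·115643925371868101+472·14127·5322943120573485 = 70986173286526887819457,  y_4 = 306917·5322943120573485+14127·115643925371868101 = 3267403467465432958572

306917 14127
188396089777 8671632918
115643925371868101 5322943120573485
70986173286526887819457 3267403467465432958572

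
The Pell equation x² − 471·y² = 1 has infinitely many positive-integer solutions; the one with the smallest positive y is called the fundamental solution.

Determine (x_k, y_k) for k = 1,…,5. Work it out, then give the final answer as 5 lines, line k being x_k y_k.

[21; 1,2,2,1,3,…,2,1,42] for √471; ℓ=14 ⇒ convergent index 13
step 0: (21, 1)  from 21·(1,0) + (0,1)
…
step 3: (152, 7)  from 2·(65,3) + (22,1)
…
step 9: (644804, 29711)  from 3·(198665,9154) + (48809,2249)
…
step 12: (5506953, 253747)  from 2·(2331742,107441) + (843469,38865)
step 13: (7838695, 361188)  from 1·(5506953,253747) + (2331742,107441)
(x₁, y₁) = (7838695, 361188);  7838695² − 471·361188² = 1 ✓
n=2: (7838695,361188)∘(7838695,361188) = (7838695·7838695+471·361188·361188, 7838695·361188+361188·7838695) = (122890278606049,5662485139320)
n=3: (122890278606049,5662485139320)∘(7838695,361188) = (7838695·122890278606049+471·361188·5662485139320, 7838695·5662485139320+361188·122890278606049) = (1926598824915678693415,88772987898323613612)
n=4: (1926598824915678693415,88772987898323613612)∘(7838695,361188) = (7838695·1926598824915678693415+471·361188·88772987898323613612, 7838695·88772987898323613612+361188·1926598824915678693415) = (30204041151744689101078780801,1391728752747293974319493360)
n=5: (30204041151744689101078780801,1391728752747293974319493360)∘(7838695,361188) = (7838695·30204041151744689101078780801+471·361188·1391728752747293974319493360, 7838695·1391728752747293974319493360+361188·30204041151744689101078780801) = (473520532711948744867536551663095975,21818674431032810307068783683516788)

7838695 361188
122890278606049 5662485139320
1926598824915678693415 88772987898323613612
30204041151744689101078780801 1391728752747293974319493360
473520532711948744867536551663095975 21818674431032810307068783683516788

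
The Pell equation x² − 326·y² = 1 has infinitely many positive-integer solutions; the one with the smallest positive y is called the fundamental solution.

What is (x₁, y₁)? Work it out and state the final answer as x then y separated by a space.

√326 = [18; 18,36, …], period ℓ=2 (even) → k=1
k=0  a_k=18  p_k/q_k = 18/1
k=1  a_k=18  p_k/q_k = 325/18
(x₁, y₁) = (325, 18);  325² − 326·18² = 1 ✓

325 18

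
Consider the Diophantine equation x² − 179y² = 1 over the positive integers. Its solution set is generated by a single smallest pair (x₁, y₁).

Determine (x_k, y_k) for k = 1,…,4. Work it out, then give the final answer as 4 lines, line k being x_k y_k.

[13; 2,1,1,1,3,…,1,2,26] for √179; ℓ=14 ⇒ convergent index 13
step 0: (13, 1)  from 13·(1,0) + (0,1)
step 1: (27, 2)  from 2·(13,1) + (1,0)
…
step 5: (388, 29)  from 3·(107,8) + (67,5)
…
step 9: (438125, 32747)  from 3·(137042,10243) + (26999,2018)
…
step 12: (1588459, 118727)  from 1·(1013292,75737) + (575167,42990)
step 13: (4190210, 313191)  from 2·(1588459,118727) + (1013292,75737)
(x₁, y₁) = (4190210, 313191);  4190210² − 179·313191² = 1 ✓
(x_2, y_2) = (4190210·4190210 + 179·313191·313191, 4190210·313191 + 313191·4190210) = (35115719688199, 2624672120220)
(x_3, y_3) = (4190210·35115719688199 + 179·313191·2624672120220, 4190210·2624672120220 + 313191·35115719688199) = (294284479589372473370, 21995854729733779209)
(x_4, y_4) = (4190210·294284479589372473370 + 179·313191·21995854729733779209, 4190210·21995854729733779209 + 313191·294284479589372473370) = (2466227538440333747559727201, 184334500894152933286567560)

4190210 313191
35115719688199 2624672120220
294284479589372473370 21995854729733779209
2466227538440333747559727201 184334500894152933286567560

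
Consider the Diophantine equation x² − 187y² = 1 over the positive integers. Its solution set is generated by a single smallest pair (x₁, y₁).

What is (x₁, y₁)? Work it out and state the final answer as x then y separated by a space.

1682 123

[13; 1,2,13,2,1,26] for √187; ℓ=6 ⇒ convergent index 5
i=0: a=13 ⇒ p=13, q=1
i=1: a=1 ⇒ p=14, q=1
…
i=3: a=13 ⇒ p=547, q=40
i=4: a=2 ⇒ p=1135, q=83
i=5: a=1 ⇒ p=1682, q=123
→ (1682, 123).  Check: 1682²=2829124, 187·123²=2829123, difference 1.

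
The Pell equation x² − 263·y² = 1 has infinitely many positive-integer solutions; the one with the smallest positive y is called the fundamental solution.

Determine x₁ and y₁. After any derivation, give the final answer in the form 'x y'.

139128 8579

√263 → a₀=16, period (4,1,1,1,1,15,1,1,1,1,4,32); ℓ=12 even so k=11
i=0: a=16 ⇒ p=16, q=1
…
i=2: a=1 ⇒ p=81, q=5
i=3: a=1 ⇒ p=146, q=9
i=4: a=1 ⇒ p=227, q=14
i=5: a=1 ⇒ p=373, q=23
i=6: a=15 ⇒ p=5822, q=359
i=7: a=1 ⇒ p=6195, q=382
…
i=9: a=1 ⇒ p=18212, q=1123
i=10: a=1 ⇒ p=30229, q=1864
i=11: a=4 ⇒ p=139128, q=8579
→ (139128, 8579).  Check: 139128²=19356600384, 263·8579²=19356600383, difference 1.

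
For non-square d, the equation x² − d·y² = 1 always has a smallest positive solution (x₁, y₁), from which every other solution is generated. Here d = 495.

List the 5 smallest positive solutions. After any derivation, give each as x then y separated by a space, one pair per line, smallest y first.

√495 → a₀=22, period (4,44); ℓ=2 even so k=1
step 0: (22, 1)  from 22·(1,0) + (0,1)
step 1: (89, 4)  from 4·(22,1) + (1,0)
→ (89, 4).  Check: 89²=7921, 495·4²=7920, difference 1.
n=2: (89,4)∘(89,4) = (89·89+495·4·4, 89·4+4·89) = (15841,712)
n=3: (15841,712)∘(89,4) = (89·15841+495·4·712, 89·712+4·15841) = (2819609,126732)
n=4: (2819609,126732)∘(89,4) = (89·2819609+495·4·126732, 89·126732+4·2819609) = (501874561,22557584)
n=5: (501874561,22557584)∘(89,4) = (89·501874561+495·4·22557584, 89·22557584+4·501874561) = (89330852249,4015123220)

89 4
15841 712
2819609 126732
501874561 22557584
89330852249 4015123220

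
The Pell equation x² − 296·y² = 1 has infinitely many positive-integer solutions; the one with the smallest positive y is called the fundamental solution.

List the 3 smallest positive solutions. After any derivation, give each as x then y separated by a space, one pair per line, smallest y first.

3699 215
27365201 1590570
202447753299 11767036645

d=296: √d = [17; 4,1,7,1,4,34] (ℓ=6, even), read p_5/q_5
k=0  a_k=17  p_k/q_k = 17/1
…
k=3  a_k=7  p_k/q_k = 671/39
k=4  a_k=1  p_k/q_k = 757/44
k=5  a_k=4  p_k/q_k = 3699/215
fundamental: x₁=3699, y₁=215  (since 13682601 − 296·46225 = 1)
(x_2, y_2) = (3699·3699 + 296·215·215, 3699·215 + 215·3699) = (27365201, 1590570)
(x_3, y_3) = (3699·27365201 + 296·215·1590570, 3699·1590570 + 215·27365201) = (202447753299, 11767036645)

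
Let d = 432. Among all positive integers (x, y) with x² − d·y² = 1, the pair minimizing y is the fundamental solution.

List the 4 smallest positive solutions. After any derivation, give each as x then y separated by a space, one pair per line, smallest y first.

[20; 1,3,1,1,1,3,1,40] for √432; ℓ=8 ⇒ convergent index 7
step 0: (20, 1)  from 20·(1,0) + (0,1)
step 1: (21, 1)  from 1·(20,1) + (1,0)
step 2: (83, 4)  from 3·(21,1) + (20,1)
step 3: (104, 5)  from 1·(83,4) + (21,1)
step 4: (187, 9)  from 1·(104,5) + (83,4)
step 5: (291, 14)  from 1·(187,9) + (104,5)
step 6: (1060, 51)  from 3·(291,14) + (187,9)
step 7: (1351, 65)  from 1·(1060,51) + (291,14)
→ (1351, 65).  Check: 1351²=1825201, 432·65²=1825200, difference 1.
k=2:  x_2 = 1351·1351+432·65·65 = 3650401,  y_2 = 1351·65+65·1351 = 175630
k=3:  x_3 = 1351·3650401+432·65·175630 = 9863382151,  y_3 = 1351·175630+65·3650401 = 474552195
k=4:  x_4 = 1351·9863382151+432·65·474552195 = 26650854921601,  y_4 = 1351·474552195+65·9863382151 = 1282239855260

1351 65
3650401 175630
9863382151 474552195
26650854921601 1282239855260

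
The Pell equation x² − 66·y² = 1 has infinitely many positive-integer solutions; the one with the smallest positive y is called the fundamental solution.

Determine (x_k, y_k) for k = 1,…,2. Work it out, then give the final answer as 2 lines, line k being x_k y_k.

[8; 8,16] for √66; ℓ=2 ⇒ convergent index 1
i=0: a=8 ⇒ p=8, q=1
i=1: a=8 ⇒ p=65, q=8
→ (65, 8).  Check: 65²=4225, 66·8²=4224, difference 1.
k=2:  x_2 = 65·65+66·8·8 = 8449,  y_2 = 65·8+8·65 = 1040

65 8
8449 1040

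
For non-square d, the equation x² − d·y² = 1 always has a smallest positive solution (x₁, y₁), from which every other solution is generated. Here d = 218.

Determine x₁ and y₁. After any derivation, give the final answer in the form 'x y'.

126003 8534

√218 = [14; 1,3,3,1,28, …], period ℓ=5 (odd) → k=9
a_0=14:  p_0=14·1+0=14,  q_0=14·0+1=1
…
a_8=3:  p_8=3·29633+7471=96370,  q_8=3·2007+506=6527
a_9=1:  p_9=1·96370+29633=126003,  q_9=1·6527+2007=8534
(x₁, y₁) = (126003, 8534);  126003² − 218·8534² = 1 ✓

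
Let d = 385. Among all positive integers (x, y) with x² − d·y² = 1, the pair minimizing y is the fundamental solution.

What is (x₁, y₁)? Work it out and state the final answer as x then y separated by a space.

95831 4884

√385 → a₀=19, period (1,1,1,1,1,…,1,1,38); ℓ=16 even so k=15
k=0  a_k=19  p_k/q_k = 19/1
k=1  a_k=1  p_k/q_k = 20/1
k=2  a_k=1  p_k/q_k = 39/2
k=3  a_k=1  p_k/q_k = 59/3
…
k=5  a_k=1  p_k/q_k = 157/8
…
k=7  a_k=1  p_k/q_k = 726/37
k=8  a_k=2  p_k/q_k = 2021/103
k=9  a_k=1  p_k/q_k = 2747/140
k=10  a_k=3  p_k/q_k = 10262/523
k=11  a_k=1  p_k/q_k = 13009/663
k=12  a_k=1  p_k/q_k = 23271/1186
k=13  a_k=1  p_k/q_k = 36280/1849
k=14  a_k=1  p_k/q_k = 59551/3035
k=15  a_k=1  p_k/q_k = 95831/4884
fundamental: x₁=95831, y₁=4884  (since 9183580561 − 385·23853456 = 1)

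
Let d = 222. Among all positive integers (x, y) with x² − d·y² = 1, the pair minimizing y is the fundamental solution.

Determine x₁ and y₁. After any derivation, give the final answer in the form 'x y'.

√222 = [14; 1,8,1,28, …], period ℓ=4 (even) → k=3
step 0: (14, 1)  from 14·(1,0) + (0,1)
…
step 2: (134, 9)  from 8·(15,1) + (14,1)
step 3: (149, 10)  from 1·(134,9) + (15,1)
(x₁, y₁) = (149, 10);  149² − 222·10² = 1 ✓

149 10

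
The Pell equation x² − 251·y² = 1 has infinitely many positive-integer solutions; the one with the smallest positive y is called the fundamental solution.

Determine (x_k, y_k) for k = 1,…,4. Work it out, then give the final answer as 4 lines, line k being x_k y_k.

d=251: √d = [15; 1,5,2,1,2,…,5,1,30] (ℓ=14, even), read p_13/q_13
k=0  a_k=15  p_k/q_k = 15/1
…
k=3  a_k=2  p_k/q_k = 206/13
k=4  a_k=1  p_k/q_k = 301/19
…
k=6  a_k=2  p_k/q_k = 1917/121
…
k=8  a_k=2  p_k/q_k = 61043/3853
k=9  a_k=2  p_k/q_k = 151649/9572
…
k=12  a_k=5  p_k/q_k = 3097857/195535
k=13  a_k=1  p_k/q_k = 3674890/231957
(x₁, y₁) = (3674890, 231957);  3674890² − 251·231957² = 1 ✓
k=2:  x_2 = 3674890·3674890+251·231957·231957 = 27009633024199,  y_2 = 3674890·231957+231957·3674890 = 1704832919460
k=3:  x_3 = 3674890·27009633024199+251·231957·1704832919460 = 198514860608593651330,  y_3 = 3674890·1704832919460+231957·27009633024199 = 12530146894788486843
k=4:  x_4 = 3674890·198514860608593651330+251·231957·12530146894788486843 = 1459040552203802437039183201,  y_4 = 3674890·12530146894788486843+231957·198514860608593651330 = 92093823044376819996025080

3674890 231957
27009633024199 1704832919460
198514860608593651330 12530146894788486843
1459040552203802437039183201 92093823044376819996025080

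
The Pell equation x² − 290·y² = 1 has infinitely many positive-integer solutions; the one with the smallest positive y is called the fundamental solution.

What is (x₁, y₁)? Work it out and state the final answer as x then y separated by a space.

579 34

d=290: √d = [17; 34] (ℓ=1, odd), read p_1/q_1
k=0  a_k=17  p_k/q_k = 17/1
k=1  a_k=34  p_k/q_k = 579/34
→ (579, 34).  Check: 579²=335241, 290·34²=335240, difference 1.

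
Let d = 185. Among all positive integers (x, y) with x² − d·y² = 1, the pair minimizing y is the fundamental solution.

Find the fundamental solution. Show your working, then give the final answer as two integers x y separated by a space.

√185 → a₀=13, period (1,1,1,1,26); ℓ=5 odd so k=9
k=0  a_k=13  p_k/q_k = 13/1
k=1  a_k=1  p_k/q_k = 14/1
k=2  a_k=1  p_k/q_k = 27/2
…
k=5  a_k=26  p_k/q_k = 1809/133
…
k=7  a_k=1  p_k/q_k = 3686/271
k=8  a_k=1  p_k/q_k = 5563/409
k=9  a_k=1  p_k/q_k = 9249/680
(x₁, y₁) = (9249, 680);  9249² − 185·680² = 1 ✓

9249 680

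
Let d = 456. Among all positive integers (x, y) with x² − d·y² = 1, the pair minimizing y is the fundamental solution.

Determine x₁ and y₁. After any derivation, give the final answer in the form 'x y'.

1025 48

√456 = [21; 2,1,4,1,2,42, …], period ℓ=6 (even) → k=5
k=0  a_k=21  p_k/q_k = 21/1
…
k=3  a_k=4  p_k/q_k = 299/14
k=4  a_k=1  p_k/q_k = 363/17
k=5  a_k=2  p_k/q_k = 1025/48
(x₁, y₁) = (1025, 48);  1025² − 456·48² = 1 ✓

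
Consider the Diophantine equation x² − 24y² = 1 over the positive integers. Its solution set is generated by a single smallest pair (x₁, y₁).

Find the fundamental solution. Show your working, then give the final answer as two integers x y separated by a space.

5 1

[4; 1,8] for √24; ℓ=2 ⇒ convergent index 1
a_0=4:  p_0=4·1+0=4,  q_0=4·0+1=1
a_1=1:  p_1=1·4+1=5,  q_1=1·1+0=1
→ (5, 1).  Check: 5²=25, 24·1²=24, difference 1.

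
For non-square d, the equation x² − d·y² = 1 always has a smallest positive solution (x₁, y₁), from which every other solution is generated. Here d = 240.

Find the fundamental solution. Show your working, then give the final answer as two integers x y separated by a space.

√240 → a₀=15, period (2,30); ℓ=2 even so k=1
i=0: a=15 ⇒ p=15, q=1
i=1: a=2 ⇒ p=31, q=2
→ (31, 2).  Check: 31²=961, 240·2²=960, difference 1.

31 2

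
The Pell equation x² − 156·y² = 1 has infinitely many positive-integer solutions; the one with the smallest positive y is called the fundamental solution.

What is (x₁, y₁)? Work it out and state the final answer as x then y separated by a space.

√156 = [12; 2,24, …], period ℓ=2 (even) → k=1
i=0: a=12 ⇒ p=12, q=1
i=1: a=2 ⇒ p=25, q=2
(x₁, y₁) = (25, 2);  25² − 156·2² = 1 ✓

25 2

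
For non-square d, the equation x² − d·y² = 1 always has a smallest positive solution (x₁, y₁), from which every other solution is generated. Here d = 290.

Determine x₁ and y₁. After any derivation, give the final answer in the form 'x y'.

√290 = [17; 34, …], period ℓ=1 (odd) → k=1
k=0  a_k=17  p_k/q_k = 17/1
k=1  a_k=34  p_k/q_k = 579/34
(x₁, y₁) = (579, 34);  579² − 290·34² = 1 ✓

579 34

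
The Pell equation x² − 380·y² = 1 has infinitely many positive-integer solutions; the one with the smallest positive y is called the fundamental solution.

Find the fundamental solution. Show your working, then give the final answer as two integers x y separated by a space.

√380 → a₀=19, period (2,38); ℓ=2 even so k=1
a_0=19:  p_0=19·1+0=19,  q_0=19·0+1=1
a_1=2:  p_1=2·19+1=39,  q_1=2·1+0=2
(x₁, y₁) = (39, 2);  39² − 380·2² = 1 ✓

39 2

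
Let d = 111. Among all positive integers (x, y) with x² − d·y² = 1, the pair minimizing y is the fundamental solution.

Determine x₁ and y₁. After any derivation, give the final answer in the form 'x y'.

295 28

d=111: √d = [10; 1,1,6,1,1,20] (ℓ=6, even), read p_5/q_5
a_0=10:  p_0=10·1+0=10,  q_0=10·0+1=1
…
a_2=1:  p_2=1·11+10=21,  q_2=1·1+1=2
…
a_4=1:  p_4=1·137+21=158,  q_4=1·13+2=15
a_5=1:  p_5=1·158+137=295,  q_5=1·15+13=28
fundamental: x₁=295, y₁=28  (since 87025 − 111·784 = 1)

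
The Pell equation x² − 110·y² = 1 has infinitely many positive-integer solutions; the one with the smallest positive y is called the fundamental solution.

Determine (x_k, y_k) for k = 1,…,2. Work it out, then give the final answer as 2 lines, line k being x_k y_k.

[10; 2,20] for √110; ℓ=2 ⇒ convergent index 1
i=0: a=10 ⇒ p=10, q=1
i=1: a=2 ⇒ p=21, q=2
fundamental: x₁=21, y₁=2  (since 441 − 110·4 = 1)
(21+2√110)^2 = 881 + 84√110

21 2
881 84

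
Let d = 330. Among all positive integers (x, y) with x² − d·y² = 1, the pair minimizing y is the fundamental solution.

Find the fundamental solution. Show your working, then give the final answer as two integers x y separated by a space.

√330 = [18; 6,36, …], period ℓ=2 (even) → k=1
k=0  a_k=18  p_k/q_k = 18/1
k=1  a_k=6  p_k/q_k = 109/6
→ (109, 6).  Check: 109²=11881, 330·6²=11880, difference 1.

109 6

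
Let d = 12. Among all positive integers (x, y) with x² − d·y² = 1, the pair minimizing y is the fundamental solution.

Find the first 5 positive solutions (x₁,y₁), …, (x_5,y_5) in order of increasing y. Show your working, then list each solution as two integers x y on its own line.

√12 → a₀=3, period (2,6); ℓ=2 even so k=1
step 0: (3, 1)  from 3·(1,0) + (0,1)
step 1: (7, 2)  from 2·(3,1) + (1,0)
fundamental: x₁=7, y₁=2  (since 49 − 12·4 = 1)
n=2: (7,2)∘(7,2) = (7·7+12·2·2, 7·2+2·7) = (97,28)
n=3: (97,28)∘(7,2) = (7·97+12·2·28, 7·28+2·97) = (1351,390)
n=4: (1351,390)∘(7,2) = (7·1351+12·2·390, 7·390+2·1351) = (18817,5432)
n=5: (18817,5432)∘(7,2) = (7·18817+12·2·5432, 7·5432+2·18817) = (262087,75658)

7 2
97 28
1351 390
18817 5432
262087 75658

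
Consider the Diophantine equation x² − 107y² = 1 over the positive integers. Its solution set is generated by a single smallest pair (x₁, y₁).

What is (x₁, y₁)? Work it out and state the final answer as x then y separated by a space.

962 93

√107 → a₀=10, period (2,1,9,1,2,20); ℓ=6 even so k=5
k=0  a_k=10  p_k/q_k = 10/1
k=1  a_k=2  p_k/q_k = 21/2
…
k=4  a_k=1  p_k/q_k = 331/32
k=5  a_k=2  p_k/q_k = 962/93
fundamental: x₁=962, y₁=93  (since 925444 − 107·8649 = 1)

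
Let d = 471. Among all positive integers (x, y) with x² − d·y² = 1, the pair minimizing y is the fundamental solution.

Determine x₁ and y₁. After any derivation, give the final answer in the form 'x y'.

d=471: √d = [21; 1,2,2,1,3,…,2,1,42] (ℓ=14, even), read p_13/q_13
step 0: (21, 1)  from 21·(1,0) + (0,1)
…
step 2: (65, 3)  from 2·(22,1) + (21,1)
step 3: (152, 7)  from 2·(65,3) + (22,1)
step 4: (217, 10)  from 1·(152,7) + (65,3)
step 5: (803, 37)  from 3·(217,10) + (152,7)
step 6: (3429, 158)  from 4·(803,37) + (217,10)
step 7: (48809, 2249)  from 14·(3429,158) + (803,37)
step 8: (198665, 9154)  from 4·(48809,2249) + (3429,158)
step 9: (644804, 29711)  from 3·(198665,9154) + (48809,2249)
step 10: (843469, 38865)  from 1·(644804,29711) + (198665,9154)
step 11: (2331742, 107441)  from 2·(843469,38865) + (644804,29711)
step 12: (5506953, 253747)  from 2·(2331742,107441) + (843469,38865)
step 13: (7838695, 361188)  from 1·(5506953,253747) + (2331742,107441)
(x₁, y₁) = (7838695, 361188);  7838695² − 471·361188² = 1 ✓

7838695 361188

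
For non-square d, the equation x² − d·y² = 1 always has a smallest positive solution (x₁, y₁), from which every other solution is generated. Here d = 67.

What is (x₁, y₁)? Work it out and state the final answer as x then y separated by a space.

48842 5967

[8; 5,2,1,1,7,1,1,2,5,16] for √67; ℓ=10 ⇒ convergent index 9
step 0: (8, 1)  from 8·(1,0) + (0,1)
step 1: (41, 5)  from 5·(8,1) + (1,0)
step 2: (90, 11)  from 2·(41,5) + (8,1)
step 3: (131, 16)  from 1·(90,11) + (41,5)
…
step 5: (1678, 205)  from 7·(221,27) + (131,16)
step 6: (1899, 232)  from 1·(1678,205) + (221,27)
step 7: (3577, 437)  from 1·(1899,232) + (1678,205)
step 8: (9053, 1106)  from 2·(3577,437) + (1899,232)
step 9: (48842, 5967)  from 5·(9053,1106) + (3577,437)
fundamental: x₁=48842, y₁=5967  (since 2385540964 − 67·35605089 = 1)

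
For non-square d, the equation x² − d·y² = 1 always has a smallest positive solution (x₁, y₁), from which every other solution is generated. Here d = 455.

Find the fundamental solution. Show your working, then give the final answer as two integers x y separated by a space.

√455 → a₀=21, period (3,42); ℓ=2 even so k=1
i=0: a=21 ⇒ p=21, q=1
i=1: a=3 ⇒ p=64, q=3
→ (64, 3).  Check: 64²=4096, 455·3²=4095, difference 1.

64 3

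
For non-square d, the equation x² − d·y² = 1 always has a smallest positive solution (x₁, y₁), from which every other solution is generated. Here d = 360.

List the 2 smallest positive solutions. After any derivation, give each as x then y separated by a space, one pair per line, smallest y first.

[18; 1,36] for √360; ℓ=2 ⇒ convergent index 1
step 0: (18, 1)  from 18·(1,0) + (0,1)
step 1: (19, 1)  from 1·(18,1) + (1,0)
fundamental: x₁=19, y₁=1  (since 361 − 360·1 = 1)
(x_2, y_2) = (19·19 + 360·1·1, 19·1 + 1·19) = (721, 38)

19 1
721 38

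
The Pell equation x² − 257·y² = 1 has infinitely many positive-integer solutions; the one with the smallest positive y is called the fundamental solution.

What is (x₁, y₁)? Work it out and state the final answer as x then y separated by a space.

√257 = [16; 32, …], period ℓ=1 (odd) → k=1
i=0: a=16 ⇒ p=16, q=1
i=1: a=32 ⇒ p=513, q=32
→ (513, 32).  Check: 513²=263169, 257·32²=263168, difference 1.

513 32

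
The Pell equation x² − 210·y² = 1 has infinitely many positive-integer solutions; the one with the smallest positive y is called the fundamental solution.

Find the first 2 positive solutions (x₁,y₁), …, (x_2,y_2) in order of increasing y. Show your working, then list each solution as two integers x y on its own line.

29 2
1681 116

√210 → a₀=14, period (2,28); ℓ=2 even so k=1
k=0  a_k=14  p_k/q_k = 14/1
k=1  a_k=2  p_k/q_k = 29/2
(x₁, y₁) = (29, 2);  29² − 210·2² = 1 ✓
k=2:  x_2 = 29·29+210·2·2 = 1681,  y_2 = 29·2+2·29 = 116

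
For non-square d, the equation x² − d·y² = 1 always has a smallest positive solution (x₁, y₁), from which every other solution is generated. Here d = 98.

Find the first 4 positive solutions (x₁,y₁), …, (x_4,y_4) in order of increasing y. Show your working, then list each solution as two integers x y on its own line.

√98 → a₀=9, period (1,8,1,18); ℓ=4 even so k=3
k=0  a_k=9  p_k/q_k = 9/1
k=1  a_k=1  p_k/q_k = 10/1
k=2  a_k=8  p_k/q_k = 89/9
k=3  a_k=1  p_k/q_k = 99/10
(x₁, y₁) = (99, 10);  99² − 98·10² = 1 ✓
n=2: (99,10)∘(99,10) = (99·99+98·10·10, 99·10+10·99) = (19601,1980)
n=3: (19601,1980)∘(99,10) = (99·19601+98·10·1980, 99·1980+10·19601) = (3880899,392030)
n=4: (3880899,392030)∘(99,10) = (99·3880899+98·10·392030, 99·392030+10·3880899) = (768398401,77619960)

99 10
19601 1980
3880899 392030
768398401 77619960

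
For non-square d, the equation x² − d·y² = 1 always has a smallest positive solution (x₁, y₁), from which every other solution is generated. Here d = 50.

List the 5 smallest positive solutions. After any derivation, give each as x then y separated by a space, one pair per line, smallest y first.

√50 = [7; 14, …], period ℓ=1 (odd) → k=1
i=0: a=7 ⇒ p=7, q=1
i=1: a=14 ⇒ p=99, q=14
(x₁, y₁) = (99, 14);  99² − 50·14² = 1 ✓
(x_2, y_2) = (99·99 + 50·14·14, 99·14 + 14·99) = (19601, 2772)
(x_3, y_3) = (99·19601 + 50·14·2772, 99·2772 + 14·19601) = (3880899, 548842)
(x_4, y_4) = (99·3880899 + 50·14·548842, 99·548842 + 14·3880899) = (768398401, 108667944)
(x_5, y_5) = (99·768398401 + 50·14·108667944, 99·108667944 + 14·768398401) = (152139002499, 21515704070)

99 14
19601 2772
3880899 548842
768398401 108667944
152139002499 21515704070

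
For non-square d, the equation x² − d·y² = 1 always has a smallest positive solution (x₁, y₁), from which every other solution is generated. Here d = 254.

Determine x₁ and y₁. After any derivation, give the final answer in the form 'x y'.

255 16

[15; 1,14,1,30] for √254; ℓ=4 ⇒ convergent index 3
i=0: a=15 ⇒ p=15, q=1
i=1: a=1 ⇒ p=16, q=1
i=2: a=14 ⇒ p=239, q=15
i=3: a=1 ⇒ p=255, q=16
→ (255, 16).  Check: 255²=65025, 254·16²=65024, difference 1.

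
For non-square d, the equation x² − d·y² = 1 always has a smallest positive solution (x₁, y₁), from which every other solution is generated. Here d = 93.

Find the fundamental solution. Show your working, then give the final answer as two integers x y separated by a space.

12151 1260

√93 = [9; 1,1,1,4,6,4,1,1,1,18, …], period ℓ=10 (even) → k=9
i=0: a=9 ⇒ p=9, q=1
i=1: a=1 ⇒ p=10, q=1
…
i=3: a=1 ⇒ p=29, q=3
i=4: a=4 ⇒ p=135, q=14
i=5: a=6 ⇒ p=839, q=87
i=6: a=4 ⇒ p=3491, q=362
i=7: a=1 ⇒ p=4330, q=449
i=8: a=1 ⇒ p=7821, q=811
i=9: a=1 ⇒ p=12151, q=1260
→ (12151, 1260).  Check: 12151²=147646801, 93·1260²=147646800, difference 1.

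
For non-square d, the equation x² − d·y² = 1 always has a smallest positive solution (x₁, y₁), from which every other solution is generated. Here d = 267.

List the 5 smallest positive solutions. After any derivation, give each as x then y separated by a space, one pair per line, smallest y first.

d=267: √d = [16; 2,1,15,1,2,32] (ℓ=6, even), read p_5/q_5
k=0  a_k=16  p_k/q_k = 16/1
…
k=2  a_k=1  p_k/q_k = 49/3
k=3  a_k=15  p_k/q_k = 768/47
k=4  a_k=1  p_k/q_k = 817/50
k=5  a_k=2  p_k/q_k = 2402/147
fundamental: x₁=2402, y₁=147  (since 5769604 − 267·21609 = 1)
k=2:  x_2 = 2402·2402+267·147·147 = 11539207,  y_2 = 2402·147+147·2402 = 706188
k=3:  x_3 = 2402·11539207+267·147·706188 = 55434348026,  y_3 = 2402·706188+147·11539207 = 3392527005
k=4:  x_4 = 2402·55434348026+267·147·3392527005 = 266306596377697,  y_4 = 2402·3392527005+147·55434348026 = 16297699025832
k=5:  x_5 = 2402·266306596377697+267·147·16297699025832 = 1279336833564108362,  y_5 = 2402·16297699025832+147·266306596377697 = 78294142727569923

2402 147
11539207 706188
55434348026 3392527005
266306596377697 16297699025832
1279336833564108362 78294142727569923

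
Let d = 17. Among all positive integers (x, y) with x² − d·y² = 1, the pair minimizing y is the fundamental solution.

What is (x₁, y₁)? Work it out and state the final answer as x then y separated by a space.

[4; 8] for √17; ℓ=1 ⇒ convergent index 1
a_0=4:  p_0=4·1+0=4,  q_0=4·0+1=1
a_1=8:  p_1=8·4+1=33,  q_1=8·1+0=8
(x₁, y₁) = (33, 8);  33² − 17·8² = 1 ✓

33 8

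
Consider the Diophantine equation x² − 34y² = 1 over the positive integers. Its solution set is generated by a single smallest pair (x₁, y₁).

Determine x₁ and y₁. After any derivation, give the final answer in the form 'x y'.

35 6

√34 → a₀=5, period (1,4,1,10); ℓ=4 even so k=3
k=0  a_k=5  p_k/q_k = 5/1
k=1  a_k=1  p_k/q_k = 6/1
k=2  a_k=4  p_k/q_k = 29/5
k=3  a_k=1  p_k/q_k = 35/6
fundamental: x₁=35, y₁=6  (since 1225 − 34·36 = 1)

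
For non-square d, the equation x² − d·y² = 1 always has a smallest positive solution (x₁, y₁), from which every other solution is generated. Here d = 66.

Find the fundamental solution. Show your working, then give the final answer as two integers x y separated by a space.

65 8

d=66: √d = [8; 8,16] (ℓ=2, even), read p_1/q_1
a_0=8:  p_0=8·1+0=8,  q_0=8·0+1=1
a_1=8:  p_1=8·8+1=65,  q_1=8·1+0=8
fundamental: x₁=65, y₁=8  (since 4225 − 66·64 = 1)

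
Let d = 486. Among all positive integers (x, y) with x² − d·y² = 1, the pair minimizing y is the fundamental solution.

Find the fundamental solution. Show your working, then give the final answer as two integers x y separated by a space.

485 22

d=486: √d = [22; 22,44] (ℓ=2, even), read p_1/q_1
a_0=22:  p_0=22·1+0=22,  q_0=22·0+1=1
a_1=22:  p_1=22·22+1=485,  q_1=22·1+0=22
fundamental: x₁=485, y₁=22  (since 235225 − 486·484 = 1)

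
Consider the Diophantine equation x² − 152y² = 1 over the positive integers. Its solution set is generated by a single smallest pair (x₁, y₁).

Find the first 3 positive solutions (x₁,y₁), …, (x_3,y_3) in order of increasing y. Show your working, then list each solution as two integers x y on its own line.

[12; 3,24] for √152; ℓ=2 ⇒ convergent index 1
a_0=12:  p_0=12·1+0=12,  q_0=12·0+1=1
a_1=3:  p_1=3·12+1=37,  q_1=3·1+0=3
→ (37, 3).  Check: 37²=1369, 152·3²=1368, difference 1.
(x_2, y_2) = (37·37 + 152·3·3, 37·3 + 3·37) = (2737, 222)
(x_3, y_3) = (37·2737 + 152·3·222, 37·222 + 3·2737) = (202501, 16425)

37 3
2737 222
202501 16425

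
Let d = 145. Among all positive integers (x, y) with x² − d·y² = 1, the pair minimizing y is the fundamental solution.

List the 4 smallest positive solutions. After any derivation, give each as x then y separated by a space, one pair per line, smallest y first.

289 24
167041 13872
96549409 8017992
55805391361 4634385504

√145 → a₀=12, period (24); ℓ=1 odd so k=1
a_0=12:  p_0=12·1+0=12,  q_0=12·0+1=1
a_1=24:  p_1=24·12+1=289,  q_1=24·1+0=24
fundamental: x₁=289, y₁=24  (since 83521 − 145·576 = 1)
n=2: (289,24)∘(289,24) = (289·289+145·24·24, 289·24+24·289) = (167041,13872)
n=3: (167041,13872)∘(289,24) = (289·167041+145·24·13872, 289·13872+24·167041) = (96549409,8017992)
n=4: (96549409,8017992)∘(289,24) = (289·96549409+145·24·8017992, 289·8017992+24·96549409) = (55805391361,4634385504)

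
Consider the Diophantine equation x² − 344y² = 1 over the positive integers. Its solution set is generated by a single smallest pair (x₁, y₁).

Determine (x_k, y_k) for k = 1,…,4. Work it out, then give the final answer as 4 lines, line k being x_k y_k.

10405 561
216528049 11674410
4505948689285 242944471539
93768792007492801 5055674441052180

[18; 1,1,4,1,3,1,4,1,1,36] for √344; ℓ=10 ⇒ convergent index 9
k=0  a_k=18  p_k/q_k = 18/1
…
k=3  a_k=4  p_k/q_k = 167/9
…
k=8  a_k=1  p_k/q_k = 5694/307
k=9  a_k=1  p_k/q_k = 10405/561
fundamental: x₁=10405, y₁=561  (since 108264025 − 344·314721 = 1)
(10405+561√344)^2 = 216528049 + 11674410√344
(10405+561√344)^3 = 4505948689285 + 242944471539√344
(10405+561√344)^4 = 93768792007492801 + 5055674441052180√344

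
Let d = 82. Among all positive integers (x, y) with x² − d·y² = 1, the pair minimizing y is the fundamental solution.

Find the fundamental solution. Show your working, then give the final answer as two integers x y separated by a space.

163 18

√82 → a₀=9, period (18); ℓ=1 odd so k=1
step 0: (9, 1)  from 9·(1,0) + (0,1)
step 1: (163, 18)  from 18·(9,1) + (1,0)
(x₁, y₁) = (163, 18);  163² − 82·18² = 1 ✓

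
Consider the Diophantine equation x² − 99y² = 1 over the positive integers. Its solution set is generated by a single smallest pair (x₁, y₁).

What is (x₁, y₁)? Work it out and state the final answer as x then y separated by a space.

√99 → a₀=9, period (1,18); ℓ=2 even so k=1
k=0  a_k=9  p_k/q_k = 9/1
k=1  a_k=1  p_k/q_k = 10/1
→ (10, 1).  Check: 10²=100, 99·1²=99, difference 1.

10 1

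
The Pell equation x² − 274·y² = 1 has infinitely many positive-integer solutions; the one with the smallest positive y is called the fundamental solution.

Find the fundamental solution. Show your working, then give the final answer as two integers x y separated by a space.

[16; 1,1,4,4,1,1,32] for √274; ℓ=7 ⇒ convergent index 13
step 0: (16, 1)  from 16·(1,0) + (0,1)
…
step 2: (33, 2)  from 1·(17,1) + (16,1)
step 3: (149, 9)  from 4·(33,2) + (17,1)
step 4: (629, 38)  from 4·(149,9) + (33,2)
step 5: (778, 47)  from 1·(629,38) + (149,9)
step 6: (1407, 85)  from 1·(778,47) + (629,38)
step 7: (45802, 2767)  from 32·(1407,85) + (778,47)
step 8: (47209, 2852)  from 1·(45802,2767) + (1407,85)
step 9: (93011, 5619)  from 1·(47209,2852) + (45802,2767)
…
step 11: (1770023, 106931)  from 4·(419253,25328) + (93011,5619)
step 12: (2189276, 132259)  from 1·(1770023,106931) + (419253,25328)
step 13: (3959299, 239190)  from 1·(2189276,132259) + (1770023,106931)
→ (3959299, 239190).  Check: 3959299²=15676048571401, 274·239190²=15676048571400, difference 1.

3959299 239190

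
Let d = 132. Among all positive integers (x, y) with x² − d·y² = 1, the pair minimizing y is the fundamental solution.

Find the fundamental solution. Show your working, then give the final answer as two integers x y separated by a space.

23 2

√132 = [11; 2,22, …], period ℓ=2 (even) → k=1
k=0  a_k=11  p_k/q_k = 11/1
k=1  a_k=2  p_k/q_k = 23/2
→ (23, 2).  Check: 23²=529, 132·2²=528, difference 1.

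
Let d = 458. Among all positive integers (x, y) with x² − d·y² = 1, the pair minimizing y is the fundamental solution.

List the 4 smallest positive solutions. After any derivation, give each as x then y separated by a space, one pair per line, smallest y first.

22899 1070
1048728401 49003860
48029663286099 2244278779210
2199662518128033601 102783479481255720

[21; 2,2,42] for √458; ℓ=3 ⇒ convergent index 5
k=0  a_k=21  p_k/q_k = 21/1
…
k=4  a_k=2  p_k/q_k = 9181/429
k=5  a_k=2  p_k/q_k = 22899/1070
(x₁, y₁) = (22899, 1070);  22899² − 458·1070² = 1 ✓
(x_2, y_2) = (22899·22899 + 458·1070·1070, 22899·1070 + 1070·22899) = (1048728401, 49003860)
(x_3, y_3) = (22899·1048728401 + 458·1070·49003860, 22899·49003860 + 1070·1048728401) = (48029663286099, 2244278779210)
(x_4, y_4) = (22899·48029663286099 + 458·1070·2244278779210, 22899·2244278779210 + 1070·48029663286099) = (2199662518128033601, 102783479481255720)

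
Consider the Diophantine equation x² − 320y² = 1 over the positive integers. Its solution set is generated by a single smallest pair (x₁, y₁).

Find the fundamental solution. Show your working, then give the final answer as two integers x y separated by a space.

161 9

√320 = [17; 1,7,1,34, …], period ℓ=4 (even) → k=3
k=0  a_k=17  p_k/q_k = 17/1
…
k=2  a_k=7  p_k/q_k = 143/8
k=3  a_k=1  p_k/q_k = 161/9
fundamental: x₁=161, y₁=9  (since 25921 − 320·81 = 1)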